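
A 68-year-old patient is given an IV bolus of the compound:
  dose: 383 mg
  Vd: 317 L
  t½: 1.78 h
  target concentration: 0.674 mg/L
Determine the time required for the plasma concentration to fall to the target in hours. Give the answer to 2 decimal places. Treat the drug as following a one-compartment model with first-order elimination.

1.50 h

C₀ = Dose / Vd = 383.0 / 317 = 1.208 mg/L
k = ln2 / t½ = 0.693147 / 1.78 = 0.3894 h⁻¹
t = ln(C₀ / C) / k = ln(1.208 / 0.674) / 0.3894
  = ln(1.792) / 0.3894 = 0.5833 / 0.3894 = 1.498 h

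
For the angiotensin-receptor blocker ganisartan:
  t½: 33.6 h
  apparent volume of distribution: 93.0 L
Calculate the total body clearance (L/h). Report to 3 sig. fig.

1.92 L/h

k = ln2 / t½ = 0.693147 / 33.6 = 0.02063 h⁻¹
CL = k × Vd = 0.02063 × 93.0 = 1.919 L/h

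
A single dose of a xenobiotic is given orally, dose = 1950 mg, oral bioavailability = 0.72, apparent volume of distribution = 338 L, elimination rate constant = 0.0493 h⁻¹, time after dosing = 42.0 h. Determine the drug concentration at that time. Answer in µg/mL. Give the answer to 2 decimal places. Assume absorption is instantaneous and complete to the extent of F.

0.52 µg/mL

Amount reaching circulation = F × Dose = 0.72 × 1950 = 1404 mg
C₀ = F·Dose / Vd = 1404 / 338 = 4.154 mg/L
C = C₀ · e^(−k·t) = 4.154 × e^(−0.04930 × 42.0)
  = 4.154 × 0.1261 = 0.5238 mg/L
(0.5238 mg/L = 0.5238 µg/mL)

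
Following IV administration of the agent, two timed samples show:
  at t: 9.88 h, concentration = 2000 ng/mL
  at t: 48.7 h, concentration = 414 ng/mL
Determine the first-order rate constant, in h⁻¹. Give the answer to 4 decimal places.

0.0406 h⁻¹

k = ln(C₁/C₂) / (t₂ − t₁) = ln(2000/414) / (48.7 − 9.88)
  = 1.575 / 38.82 = 0.04057 h⁻¹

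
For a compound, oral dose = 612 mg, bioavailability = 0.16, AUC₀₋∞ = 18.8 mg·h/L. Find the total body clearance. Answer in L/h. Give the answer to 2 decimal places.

CL = F·Dose / AUC = 0.16 × 612 / 18.8 = 5.209 L/h

5.21 L/h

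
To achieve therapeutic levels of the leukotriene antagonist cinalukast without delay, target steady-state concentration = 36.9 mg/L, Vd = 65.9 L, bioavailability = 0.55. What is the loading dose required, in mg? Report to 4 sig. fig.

4421 mg

LD = Css × Vd / F = 36.9 × 65.9 / 0.55 = 4421 mg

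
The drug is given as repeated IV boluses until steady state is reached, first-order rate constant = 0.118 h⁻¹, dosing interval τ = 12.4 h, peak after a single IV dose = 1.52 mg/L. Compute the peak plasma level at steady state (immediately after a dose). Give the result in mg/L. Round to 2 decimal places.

1.98 mg/L

e^(−kτ) = e^(−0.1180 × 12.4) = 0.2315
Accumulation ratio R = 1 / (1 − e^(−kτ)) = 1 / (1 − 0.2315) = 1.301
Steady-state peak = C₀ × R = 1.52 × 1.301 = 1.978 mg/L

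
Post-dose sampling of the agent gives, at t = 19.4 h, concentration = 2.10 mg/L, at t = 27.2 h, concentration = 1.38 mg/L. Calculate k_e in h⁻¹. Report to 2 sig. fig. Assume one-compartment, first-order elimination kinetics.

k = ln(C₁/C₂) / (t₂ − t₁) = ln(2.10/1.38) / (27.2 − 19.4)
  = 0.4199 / 7.800 = 0.05383 h⁻¹

0.054 h⁻¹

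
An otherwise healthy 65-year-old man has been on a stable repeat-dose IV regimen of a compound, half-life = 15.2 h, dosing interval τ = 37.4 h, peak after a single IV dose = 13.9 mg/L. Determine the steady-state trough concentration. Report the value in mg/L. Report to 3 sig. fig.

k = ln2 / t½ = 0.693147 / 15.2 = 0.04560 h⁻¹
e^(−kτ) = e^(−0.04560 × 37.4) = 0.1817
Accumulation ratio R = 1 / (1 − e^(−kτ)) = 1 / (1 − 0.1817) = 1.222
Steady-state trough = C₀ × R × e^(−kτ) = 13.9 × 1.222 × 0.1817 = 3.086 mg/L

3.09 mg/L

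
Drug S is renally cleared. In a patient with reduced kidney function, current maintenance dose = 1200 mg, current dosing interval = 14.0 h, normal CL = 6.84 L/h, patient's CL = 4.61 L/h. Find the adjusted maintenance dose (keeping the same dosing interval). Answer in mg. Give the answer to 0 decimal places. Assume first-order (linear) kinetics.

To keep the same average steady-state level, dosing rate must scale with clearance.
CL ratio = 4.61 / 6.84 = 0.6740
New dose (same interval) = 1200 × 0.6740 = 808.8 mg

809 mg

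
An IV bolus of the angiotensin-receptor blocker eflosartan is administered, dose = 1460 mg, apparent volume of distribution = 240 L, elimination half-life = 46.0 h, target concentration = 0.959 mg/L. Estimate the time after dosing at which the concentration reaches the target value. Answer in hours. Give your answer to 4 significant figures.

C₀ = Dose / Vd = 1460 / 240 = 6.083 mg/L
k = ln2 / t½ = 0.693147 / 46.0 = 0.01507 h⁻¹
t = ln(C₀ / C) / k = ln(6.083 / 0.959) / 0.01507
  = ln(6.343) / 0.01507 = 1.847 / 0.01507 = 122.6 h

122.6 h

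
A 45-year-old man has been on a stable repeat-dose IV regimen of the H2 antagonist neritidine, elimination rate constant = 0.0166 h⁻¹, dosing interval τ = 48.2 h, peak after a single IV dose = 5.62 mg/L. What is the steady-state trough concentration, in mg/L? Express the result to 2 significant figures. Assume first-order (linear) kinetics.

4.6 mg/L

e^(−kτ) = e^(−0.01660 × 48.2) = 0.4493
Accumulation ratio R = 1 / (1 − e^(−kτ)) = 1 / (1 − 0.4493) = 1.816
Steady-state trough = C₀ × R × e^(−kτ) = 5.62 × 1.816 × 0.4493 = 4.586 mg/L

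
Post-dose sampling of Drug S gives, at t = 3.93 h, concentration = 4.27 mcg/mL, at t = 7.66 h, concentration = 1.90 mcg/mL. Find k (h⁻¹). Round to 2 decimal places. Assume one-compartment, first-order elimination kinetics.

k = ln(C₁/C₂) / (t₂ − t₁) = ln(4.27/1.90) / (7.66 − 3.93)
  = 0.8098 / 3.730 = 0.2171 h⁻¹

0.22 h⁻¹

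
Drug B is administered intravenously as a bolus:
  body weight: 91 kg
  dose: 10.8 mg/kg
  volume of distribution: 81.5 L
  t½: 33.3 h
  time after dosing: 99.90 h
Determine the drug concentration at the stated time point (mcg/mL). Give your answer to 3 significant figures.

Total dose = 10.8 × 91 = 982.8 mg
C₀ = Dose / Vd = 982.8 / 81.5 = 12.06 mg/L
k = ln2 / t½ = 0.693147 / 33.3 = 0.02082 h⁻¹
t / t½ = 99.90 / 33.3 = 3 half-lives
C = C₀ × (1/2)^3 = 12.06 × 0.1250 = 1.508 mg/L
(1.508 mg/L = 1.508 mcg/mL)

1.51 mcg/mL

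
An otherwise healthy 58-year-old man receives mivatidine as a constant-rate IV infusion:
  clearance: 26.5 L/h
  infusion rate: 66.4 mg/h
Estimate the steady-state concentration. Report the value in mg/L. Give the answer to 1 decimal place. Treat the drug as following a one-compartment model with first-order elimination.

At steady state Css = R₀ / CL = 66.4 / 26.50 = 2.506 mg/L

2.5 mg/L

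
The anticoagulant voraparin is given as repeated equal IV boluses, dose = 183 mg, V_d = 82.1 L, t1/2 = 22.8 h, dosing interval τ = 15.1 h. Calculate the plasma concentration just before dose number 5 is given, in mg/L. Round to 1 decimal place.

3.2 mg/L

C₀ per dose = Dose / Vd = 183 / 82.1 = 2.229 mg/L
k = ln2 / t½ = 0.693147 / 22.8 = 0.03040 h⁻¹
Fraction remaining after one interval: r = e^(−kτ) = e^(−0.03040 × 15.1) = 0.6319
Before dose 5, 4 doses have been given (aged 1τ, 2τ, 3τ, 4τ).
C_trough = C₀ × (r + r² + … + r^4) = C₀ × r(1−r^4)/(1−r)
        = 2.229 × 0.6319 × (1 − 0.1594) / (1 − 0.6319) = 3.216 mg/L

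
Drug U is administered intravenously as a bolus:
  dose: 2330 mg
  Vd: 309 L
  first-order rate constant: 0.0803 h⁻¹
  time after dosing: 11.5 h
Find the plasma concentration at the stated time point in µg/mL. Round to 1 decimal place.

3.0 µg/mL

C₀ = Dose / Vd = 2330 / 309 = 7.540 mg/L
C = C₀ · e^(−k·t) = 7.540 × e^(−0.08030 × 11.5)
  = 7.540 × 0.3971 = 2.994 mg/L
(2.994 mg/L = 2.994 µg/mL)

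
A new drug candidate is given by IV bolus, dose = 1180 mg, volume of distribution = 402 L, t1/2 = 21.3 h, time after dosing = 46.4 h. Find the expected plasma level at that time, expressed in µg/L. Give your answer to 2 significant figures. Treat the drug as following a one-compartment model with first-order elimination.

650 µg/L

C₀ = Dose / Vd = 1180 / 402 = 2.935 mg/L
k = ln2 / t½ = 0.693147 / 21.3 = 0.03254 h⁻¹
C = C₀ · e^(−k·t) = 2.935 × e^(−0.03254 × 46.4)
  = 2.935 × 0.2209 = 0.6483 mg/L
Convert: 0.6483 mg/L × 1000 = 648.3 µg/L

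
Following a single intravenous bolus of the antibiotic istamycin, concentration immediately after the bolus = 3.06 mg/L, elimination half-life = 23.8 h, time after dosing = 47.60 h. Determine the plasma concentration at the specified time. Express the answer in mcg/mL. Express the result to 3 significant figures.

0.765 mcg/mL

k = ln2 / t½ = 0.693147 / 23.8 = 0.02912 h⁻¹
t / t½ = 47.60 / 23.8 = 2 half-lives
C = C₀ × (1/2)^2 = 3.060 × 0.2500 = 0.7650 mg/L
(0.7650 mg/L = 0.7650 mcg/mL)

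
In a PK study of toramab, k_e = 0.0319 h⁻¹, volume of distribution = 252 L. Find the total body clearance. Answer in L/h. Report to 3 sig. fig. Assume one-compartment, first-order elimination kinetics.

CL = k × Vd = 0.0319 × 252 = 8.039 L/h

8.04 L/h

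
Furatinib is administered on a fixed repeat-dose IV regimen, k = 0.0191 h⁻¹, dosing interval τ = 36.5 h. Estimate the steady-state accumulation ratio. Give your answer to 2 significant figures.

e^(−kτ) = e^(−0.01910 × 36.5) = 0.4980
Accumulation ratio R = 1 / (1 − e^(−kτ)) = 1 / (1 − 0.4980) = 1.992

2.0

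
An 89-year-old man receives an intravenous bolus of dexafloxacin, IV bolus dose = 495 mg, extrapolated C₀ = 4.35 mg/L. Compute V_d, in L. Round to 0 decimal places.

Vd = Dose / C₀ = 495.0 / 4.35 = 113.8 L

114 L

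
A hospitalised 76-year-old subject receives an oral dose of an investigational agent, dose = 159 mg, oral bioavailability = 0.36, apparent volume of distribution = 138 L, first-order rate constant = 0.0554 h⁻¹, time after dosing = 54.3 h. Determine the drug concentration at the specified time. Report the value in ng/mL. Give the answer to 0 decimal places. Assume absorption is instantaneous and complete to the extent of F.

Amount reaching circulation = F × Dose = 0.36 × 159.0 = 57.24 mg
C₀ = F·Dose / Vd = 57.24 / 138 = 0.4148 mg/L
C = C₀ · e^(−k·t) = 0.4148 × e^(−0.05540 × 54.3)
  = 0.4148 × 0.04938 = 0.02048 mg/L
Convert: 0.02048 mg/L × 1000 = 20.48 ng/mL

20 ng/mL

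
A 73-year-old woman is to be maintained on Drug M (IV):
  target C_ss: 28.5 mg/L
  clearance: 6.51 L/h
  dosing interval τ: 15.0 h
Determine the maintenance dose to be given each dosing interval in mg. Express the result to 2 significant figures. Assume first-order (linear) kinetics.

At steady state, Dose/τ = Css × CL.
Dose = Css × CL × τ = 28.5 × 6.510 × 15.0 = 2783 mg

2800 mg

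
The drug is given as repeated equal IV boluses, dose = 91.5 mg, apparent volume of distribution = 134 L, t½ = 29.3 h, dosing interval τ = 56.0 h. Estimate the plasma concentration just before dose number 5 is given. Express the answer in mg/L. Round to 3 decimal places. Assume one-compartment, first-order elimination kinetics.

0.246 mg/L

C₀ per dose = Dose / Vd = 91.5 / 134 = 0.6828 mg/L
k = ln2 / t½ = 0.693147 / 29.3 = 0.02366 h⁻¹
Fraction remaining after one interval: r = e^(−kτ) = e^(−0.02366 × 56.0) = 0.2658
Before dose 5, 4 doses have been given (aged 1τ, 2τ, 3τ, 4τ).
C_trough = C₀ × (r + r² + … + r^4) = C₀ × r(1−r^4)/(1−r)
        = 0.6828 × 0.2658 × (1 − 0.004991) / (1 − 0.2658) = 0.2460 mg/L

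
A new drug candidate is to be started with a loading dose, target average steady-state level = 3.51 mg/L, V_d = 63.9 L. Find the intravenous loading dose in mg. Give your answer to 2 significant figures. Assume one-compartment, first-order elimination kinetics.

220 mg

LD = Css × Vd = 3.51 × 63.9 = 224.3 mg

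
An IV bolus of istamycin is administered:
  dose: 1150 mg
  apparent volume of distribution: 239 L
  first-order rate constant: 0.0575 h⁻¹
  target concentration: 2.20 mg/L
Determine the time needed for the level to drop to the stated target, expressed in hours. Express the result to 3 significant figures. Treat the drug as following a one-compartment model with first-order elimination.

13.6 h

C₀ = Dose / Vd = 1150 / 239 = 4.812 mg/L
t = ln(C₀ / C) / k = ln(4.812 / 2.20) / 0.05750
  = ln(2.187) / 0.05750 = 0.7825 / 0.05750 = 13.61 h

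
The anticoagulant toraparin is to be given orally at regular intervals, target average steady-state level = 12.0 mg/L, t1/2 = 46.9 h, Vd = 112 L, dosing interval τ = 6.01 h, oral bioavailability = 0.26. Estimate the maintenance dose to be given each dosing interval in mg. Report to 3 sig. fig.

k = ln2 / t½ = 0.693147 / 46.9 = 0.01478 h⁻¹
CL = k × Vd = 0.01478 × 112 = 1.655 L/h
At steady state, F × (Dose/τ) = Css × CL.
Dose = Css × CL × τ / F = 12.0 × 1.655 × 6.01 / 0.26 = 459.1 mg

459 mg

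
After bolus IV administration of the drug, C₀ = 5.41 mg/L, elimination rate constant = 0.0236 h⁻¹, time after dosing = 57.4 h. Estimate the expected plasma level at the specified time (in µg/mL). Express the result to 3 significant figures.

1.40 µg/mL

C = C₀ · e^(−k·t) = 5.410 × e^(−0.02360 × 57.4)
  = 5.410 × 0.2580 = 1.396 mg/L
(1.396 mg/L = 1.396 µg/mL)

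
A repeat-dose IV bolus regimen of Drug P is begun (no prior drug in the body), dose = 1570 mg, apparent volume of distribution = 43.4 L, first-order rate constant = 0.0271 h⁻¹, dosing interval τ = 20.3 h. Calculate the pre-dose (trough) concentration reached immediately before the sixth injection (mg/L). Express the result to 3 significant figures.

C₀ per dose = Dose / Vd = 1570 / 43.4 = 36.18 mg/L
Fraction remaining after one interval: r = e^(−kτ) = e^(−0.02710 × 20.3) = 0.5769
Before dose 6, 5 doses have been given (aged 1τ, 2τ, 3τ, 4τ, 5τ).
C_trough = C₀ × (r + r² + … + r^5) = C₀ × r(1−r^5)/(1−r)
        = 36.18 × 0.5769 × (1 − 0.06390) / (1 − 0.5769) = 46.18 mg/L

46.2 mg/L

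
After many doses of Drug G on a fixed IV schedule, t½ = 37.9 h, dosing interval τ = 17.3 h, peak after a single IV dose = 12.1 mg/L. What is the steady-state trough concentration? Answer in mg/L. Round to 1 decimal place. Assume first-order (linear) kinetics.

k = ln2 / t½ = 0.693147 / 37.9 = 0.01829 h⁻¹
e^(−kτ) = e^(−0.01829 × 17.3) = 0.7288
Accumulation ratio R = 1 / (1 − e^(−kτ)) = 1 / (1 − 0.7288) = 3.687
Steady-state trough = C₀ × R × e^(−kτ) = 12.1 × 3.687 × 0.7288 = 32.51 mg/L

32.5 mg/L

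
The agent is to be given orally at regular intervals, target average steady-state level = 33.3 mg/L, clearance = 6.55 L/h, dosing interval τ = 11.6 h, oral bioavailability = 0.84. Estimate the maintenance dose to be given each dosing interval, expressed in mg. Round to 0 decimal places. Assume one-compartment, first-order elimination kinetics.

At steady state, F × (Dose/τ) = Css × CL.
Dose = Css × CL × τ / F = 33.3 × 6.550 × 11.6 / 0.84 = 3012 mg

3012 mg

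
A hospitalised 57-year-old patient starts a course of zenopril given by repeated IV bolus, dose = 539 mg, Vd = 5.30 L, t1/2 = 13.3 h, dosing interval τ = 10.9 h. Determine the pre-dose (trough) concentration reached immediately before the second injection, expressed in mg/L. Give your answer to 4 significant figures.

C₀ per dose = Dose / Vd = 539 / 5.30 = 101.7 mg/L
k = ln2 / t½ = 0.693147 / 13.3 = 0.05212 h⁻¹
Fraction remaining after one interval: r = e^(−kτ) = e^(−0.05212 × 10.9) = 0.5666
Before dose 2, 1 dose has been given (aged 1τ).
C_trough = C₀ × r = 101.7 × 0.5666 = 57.62 mg/L

57.62 mg/L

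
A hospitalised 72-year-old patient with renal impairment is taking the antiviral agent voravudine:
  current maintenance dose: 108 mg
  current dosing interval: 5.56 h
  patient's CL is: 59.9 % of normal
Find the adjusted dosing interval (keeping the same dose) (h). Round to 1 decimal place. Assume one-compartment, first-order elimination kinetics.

9.3 h

To keep the same average steady-state level, dosing rate must scale with clearance.
CL ratio = 59.9 / 100 = 0.5990
New interval (same dose) = 5.56 / 0.5990 = 9.282 h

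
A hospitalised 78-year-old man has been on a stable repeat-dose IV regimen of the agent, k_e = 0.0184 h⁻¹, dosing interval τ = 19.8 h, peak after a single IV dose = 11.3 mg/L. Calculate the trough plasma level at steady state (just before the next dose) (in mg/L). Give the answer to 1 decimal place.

25.7 mg/L

e^(−kτ) = e^(−0.01840 × 19.8) = 0.6947
Accumulation ratio R = 1 / (1 − e^(−kτ)) = 1 / (1 − 0.6947) = 3.275
Steady-state trough = C₀ × R × e^(−kτ) = 11.3 × 3.275 × 0.6947 = 25.71 mg/L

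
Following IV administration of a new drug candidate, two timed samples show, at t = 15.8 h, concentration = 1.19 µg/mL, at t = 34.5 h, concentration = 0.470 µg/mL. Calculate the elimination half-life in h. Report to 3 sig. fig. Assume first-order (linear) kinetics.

14.0 h

k = ln(C₁/C₂) / (t₂ − t₁) = ln(1.19/0.470) / (34.5 − 15.8)
  = 0.9290 / 18.70 = 0.04968 h⁻¹
t½ = ln2 / k = 0.693147 / 0.04968 = 13.95 h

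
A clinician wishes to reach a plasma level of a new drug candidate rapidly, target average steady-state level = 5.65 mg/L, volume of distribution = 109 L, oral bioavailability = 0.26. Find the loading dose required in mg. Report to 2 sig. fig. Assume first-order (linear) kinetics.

LD = Css × Vd / F = 5.65 × 109 / 0.26 = 2369 mg

2400 mg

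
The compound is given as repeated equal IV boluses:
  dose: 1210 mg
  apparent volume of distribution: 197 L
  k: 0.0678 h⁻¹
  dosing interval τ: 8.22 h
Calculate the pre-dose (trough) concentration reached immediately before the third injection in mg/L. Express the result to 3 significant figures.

C₀ per dose = Dose / Vd = 1210 / 197 = 6.142 mg/L
Fraction remaining after one interval: r = e^(−kτ) = e^(−0.06780 × 8.22) = 0.5727
Before dose 3, 2 doses have been given (aged 1τ, 2τ).
C_trough = C₀ × (r + r²) = 6.142 × (0.5727 + 0.3280) = 5.532 mg/L

5.53 mg/L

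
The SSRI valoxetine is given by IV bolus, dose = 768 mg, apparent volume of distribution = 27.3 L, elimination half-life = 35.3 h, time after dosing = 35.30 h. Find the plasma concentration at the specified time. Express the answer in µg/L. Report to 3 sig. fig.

C₀ = Dose / Vd = 768.0 / 27.3 = 28.13 mg/L
k = ln2 / t½ = 0.693147 / 35.3 = 0.01964 h⁻¹
t / t½ = 35.30 / 35.3 = 1 half-lives
C = C₀ × (1/2)^1 = 28.13 × 0.5000 = 14.07 mg/L
Convert: 14.07 mg/L × 1000 = 14070 µg/L

14100 µg/L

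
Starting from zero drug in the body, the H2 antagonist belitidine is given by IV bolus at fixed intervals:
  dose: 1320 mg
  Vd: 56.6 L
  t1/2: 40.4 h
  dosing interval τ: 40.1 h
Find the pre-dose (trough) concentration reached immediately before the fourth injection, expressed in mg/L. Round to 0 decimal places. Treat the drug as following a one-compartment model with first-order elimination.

21 mg/L

C₀ per dose = Dose / Vd = 1320 / 56.6 = 23.32 mg/L
k = ln2 / t½ = 0.693147 / 40.4 = 0.01716 h⁻¹
Fraction remaining after one interval: r = e^(−kτ) = e^(−0.01716 × 40.1) = 0.5025
Before dose 4, 3 doses have been given (aged 1τ, 2τ, 3τ).
C_trough = C₀ × (r + r² + … + r^3) = C₀ × r(1−r^3)/(1−r)
        = 23.32 × 0.5025 × (1 − 0.1269) / (1 − 0.5025) = 20.57 mg/L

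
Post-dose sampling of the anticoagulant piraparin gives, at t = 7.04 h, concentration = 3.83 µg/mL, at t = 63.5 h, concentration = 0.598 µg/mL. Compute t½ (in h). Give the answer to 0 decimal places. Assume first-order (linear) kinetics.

k = ln(C₁/C₂) / (t₂ − t₁) = ln(3.83/0.598) / (63.5 − 7.04)
  = 1.857 / 56.46 = 0.03289 h⁻¹
t½ = ln2 / k = 0.693147 / 0.03289 = 21.07 h

21 h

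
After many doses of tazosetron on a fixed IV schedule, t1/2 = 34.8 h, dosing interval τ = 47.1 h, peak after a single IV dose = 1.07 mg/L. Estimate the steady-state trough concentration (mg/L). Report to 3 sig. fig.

0.688 mg/L

k = ln2 / t½ = 0.693147 / 34.8 = 0.01992 h⁻¹
e^(−kτ) = e^(−0.01992 × 47.1) = 0.3913
Accumulation ratio R = 1 / (1 − e^(−kτ)) = 1 / (1 − 0.3913) = 1.643
Steady-state trough = C₀ × R × e^(−kτ) = 1.07 × 1.643 × 0.3913 = 0.6879 mg/L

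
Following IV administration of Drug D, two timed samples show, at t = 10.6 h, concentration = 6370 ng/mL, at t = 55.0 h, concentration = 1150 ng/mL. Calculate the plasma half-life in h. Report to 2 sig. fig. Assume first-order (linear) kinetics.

18 h

k = ln(C₁/C₂) / (t₂ − t₁) = ln(6370/1150) / (55.0 − 10.6)
  = 1.712 / 44.40 = 0.03856 h⁻¹
t½ = ln2 / k = 0.693147 / 0.03856 = 17.98 h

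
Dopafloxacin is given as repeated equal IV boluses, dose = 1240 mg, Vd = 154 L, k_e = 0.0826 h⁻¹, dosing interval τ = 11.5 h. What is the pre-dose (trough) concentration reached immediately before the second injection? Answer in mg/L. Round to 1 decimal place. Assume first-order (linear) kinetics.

C₀ per dose = Dose / Vd = 1240 / 154 = 8.052 mg/L
Fraction remaining after one interval: r = e^(−kτ) = e^(−0.08260 × 11.5) = 0.3868
Before dose 2, 1 dose has been given (aged 1τ).
C_trough = C₀ × r = 8.052 × 0.3868 = 3.115 mg/L

3.1 mg/L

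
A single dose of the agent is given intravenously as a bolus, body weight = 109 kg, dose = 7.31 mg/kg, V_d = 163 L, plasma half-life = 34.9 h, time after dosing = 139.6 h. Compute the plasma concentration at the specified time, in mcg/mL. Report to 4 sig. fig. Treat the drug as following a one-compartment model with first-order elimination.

Total dose = 7.31 × 109 = 796.8 mg
C₀ = Dose / Vd = 796.8 / 163 = 4.888 mg/L
k = ln2 / t½ = 0.693147 / 34.9 = 0.01986 h⁻¹
t / t½ = 139.6 / 34.9 = 4 half-lives
C = C₀ × (1/2)^4 = 4.888 × 0.06250 = 0.3055 mg/L
(0.3055 mg/L = 0.3055 mcg/mL)

0.3055 mcg/mL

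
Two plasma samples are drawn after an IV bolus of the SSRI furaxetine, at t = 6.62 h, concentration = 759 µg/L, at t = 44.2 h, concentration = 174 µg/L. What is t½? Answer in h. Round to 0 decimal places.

18 h

k = ln(C₁/C₂) / (t₂ − t₁) = ln(759/174) / (44.2 − 6.62)
  = 1.473 / 37.58 = 0.03920 h⁻¹
t½ = ln2 / k = 0.693147 / 0.03920 = 17.68 h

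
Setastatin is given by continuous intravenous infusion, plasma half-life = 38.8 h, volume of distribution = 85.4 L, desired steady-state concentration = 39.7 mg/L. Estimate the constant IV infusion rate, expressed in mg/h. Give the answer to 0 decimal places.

61 mg/h

k = ln2 / t½ = 0.693147 / 38.8 = 0.01786 h⁻¹
CL = k × Vd = 0.01786 × 85.4 = 1.525 L/h
At steady state, infusion rate R₀ = Css × CL = 39.7 × 1.525 = 60.54 mg/h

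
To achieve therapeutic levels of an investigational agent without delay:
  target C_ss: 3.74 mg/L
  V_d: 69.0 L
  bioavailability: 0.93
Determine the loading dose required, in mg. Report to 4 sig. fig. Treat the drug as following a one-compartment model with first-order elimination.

277.5 mg

LD = Css × Vd / F = 3.74 × 69.0 / 0.93 = 277.5 mg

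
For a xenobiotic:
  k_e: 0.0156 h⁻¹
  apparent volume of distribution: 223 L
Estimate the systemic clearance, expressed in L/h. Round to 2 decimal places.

3.48 L/h

CL = k × Vd = 0.0156 × 223 = 3.479 L/h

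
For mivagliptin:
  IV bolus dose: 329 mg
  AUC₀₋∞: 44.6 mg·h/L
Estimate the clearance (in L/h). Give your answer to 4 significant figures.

CL = Dose / AUC = 329 / 44.6 = 7.377 L/h

7.377 L/h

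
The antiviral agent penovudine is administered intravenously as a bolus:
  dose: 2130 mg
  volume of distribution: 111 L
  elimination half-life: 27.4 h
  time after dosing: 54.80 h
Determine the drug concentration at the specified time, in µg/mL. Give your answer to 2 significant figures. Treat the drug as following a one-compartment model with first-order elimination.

4.8 µg/mL

C₀ = Dose / Vd = 2130 / 111 = 19.19 mg/L
k = ln2 / t½ = 0.693147 / 27.4 = 0.02530 h⁻¹
t / t½ = 54.80 / 27.4 = 2 half-lives
C = C₀ × (1/2)^2 = 19.19 × 0.2500 = 4.798 mg/L
(4.798 mg/L = 4.798 µg/mL)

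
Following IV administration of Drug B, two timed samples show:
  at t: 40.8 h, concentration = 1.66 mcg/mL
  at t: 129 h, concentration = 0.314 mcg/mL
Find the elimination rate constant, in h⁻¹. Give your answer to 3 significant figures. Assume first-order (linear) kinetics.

0.0189 h⁻¹

k = ln(C₁/C₂) / (t₂ − t₁) = ln(1.66/0.314) / (129 − 40.8)
  = 1.665 / 88.20 = 0.01888 h⁻¹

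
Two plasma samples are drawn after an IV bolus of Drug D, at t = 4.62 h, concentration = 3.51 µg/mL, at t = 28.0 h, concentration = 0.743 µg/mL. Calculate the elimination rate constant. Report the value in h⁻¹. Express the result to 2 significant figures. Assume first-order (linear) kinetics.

k = ln(C₁/C₂) / (t₂ − t₁) = ln(3.51/0.743) / (28.0 − 4.62)
  = 1.553 / 23.38 = 0.06642 h⁻¹

0.066 h⁻¹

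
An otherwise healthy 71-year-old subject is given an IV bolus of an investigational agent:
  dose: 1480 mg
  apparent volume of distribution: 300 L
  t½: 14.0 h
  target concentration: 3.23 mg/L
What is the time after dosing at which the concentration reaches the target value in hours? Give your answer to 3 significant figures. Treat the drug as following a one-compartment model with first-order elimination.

C₀ = Dose / Vd = 1480 / 300 = 4.933 mg/L
k = ln2 / t½ = 0.693147 / 14.0 = 0.04951 h⁻¹
t = ln(C₀ / C) / k = ln(4.933 / 3.23) / 0.04951
  = ln(1.527) / 0.04951 = 0.4233 / 0.04951 = 8.550 h

8.55 h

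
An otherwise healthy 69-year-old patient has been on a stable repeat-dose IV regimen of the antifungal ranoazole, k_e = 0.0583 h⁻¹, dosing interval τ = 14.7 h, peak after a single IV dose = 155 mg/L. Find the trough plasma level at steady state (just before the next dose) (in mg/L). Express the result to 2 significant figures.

110 mg/L

e^(−kτ) = e^(−0.05830 × 14.7) = 0.4244
Accumulation ratio R = 1 / (1 − e^(−kτ)) = 1 / (1 − 0.4244) = 1.737
Steady-state trough = C₀ × R × e^(−kτ) = 155 × 1.737 × 0.4244 = 114.3 mg/L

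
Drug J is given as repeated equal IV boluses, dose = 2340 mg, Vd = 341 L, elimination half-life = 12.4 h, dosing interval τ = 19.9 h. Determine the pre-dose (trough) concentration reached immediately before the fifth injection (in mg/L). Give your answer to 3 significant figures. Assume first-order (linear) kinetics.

C₀ per dose = Dose / Vd = 2340 / 341 = 6.862 mg/L
k = ln2 / t½ = 0.693147 / 12.4 = 0.05590 h⁻¹
Fraction remaining after one interval: r = e^(−kτ) = e^(−0.05590 × 19.9) = 0.3288
Before dose 5, 4 doses have been given (aged 1τ, 2τ, 3τ, 4τ).
C_trough = C₀ × (r + r² + … + r^4) = C₀ × r(1−r^4)/(1−r)
        = 6.862 × 0.3288 × (1 − 0.01169) / (1 − 0.3288) = 3.322 mg/L

3.32 mg/L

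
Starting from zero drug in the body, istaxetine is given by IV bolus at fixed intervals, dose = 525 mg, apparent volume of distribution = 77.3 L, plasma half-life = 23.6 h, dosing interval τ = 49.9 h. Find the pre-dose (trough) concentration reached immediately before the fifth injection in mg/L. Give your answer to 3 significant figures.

2.03 mg/L

C₀ per dose = Dose / Vd = 525 / 77.3 = 6.792 mg/L
k = ln2 / t½ = 0.693147 / 23.6 = 0.02937 h⁻¹
Fraction remaining after one interval: r = e^(−kτ) = e^(−0.02937 × 49.9) = 0.2309
Before dose 5, 4 doses have been given (aged 1τ, 2τ, 3τ, 4τ).
C_trough = C₀ × (r + r² + … + r^4) = C₀ × r(1−r^4)/(1−r)
        = 6.792 × 0.2309 × (1 − 0.002842) / (1 − 0.2309) = 2.033 mg/L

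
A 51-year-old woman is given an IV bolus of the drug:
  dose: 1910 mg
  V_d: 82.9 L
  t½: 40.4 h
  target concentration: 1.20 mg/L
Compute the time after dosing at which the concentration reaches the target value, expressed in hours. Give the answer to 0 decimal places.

172 h

C₀ = Dose / Vd = 1910 / 82.9 = 23.04 mg/L
k = ln2 / t½ = 0.693147 / 40.4 = 0.01716 h⁻¹
t = ln(C₀ / C) / k = ln(23.04 / 1.20) / 0.01716
  = ln(19.20) / 0.01716 = 2.955 / 0.01716 = 172.2 h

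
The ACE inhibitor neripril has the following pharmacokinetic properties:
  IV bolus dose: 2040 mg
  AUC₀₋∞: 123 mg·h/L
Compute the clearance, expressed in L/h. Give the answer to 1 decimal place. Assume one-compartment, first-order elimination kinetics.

CL = Dose / AUC = 2040 / 123 = 16.59 L/h

16.6 L/h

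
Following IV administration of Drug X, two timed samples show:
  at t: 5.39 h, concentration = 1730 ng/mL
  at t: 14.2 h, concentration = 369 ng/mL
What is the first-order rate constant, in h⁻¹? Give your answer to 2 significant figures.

k = ln(C₁/C₂) / (t₂ − t₁) = ln(1730/369) / (14.2 − 5.39)
  = 1.545 / 8.810 = 0.1754 h⁻¹

0.18 h⁻¹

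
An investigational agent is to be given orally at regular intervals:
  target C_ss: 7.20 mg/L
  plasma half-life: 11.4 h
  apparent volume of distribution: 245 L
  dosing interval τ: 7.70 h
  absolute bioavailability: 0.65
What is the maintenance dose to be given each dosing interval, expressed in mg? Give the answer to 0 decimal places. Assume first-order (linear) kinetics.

k = ln2 / t½ = 0.693147 / 11.4 = 0.06080 h⁻¹
CL = k × Vd = 0.06080 × 245 = 14.90 L/h
At steady state, F × (Dose/τ) = Css × CL.
Dose = Css × CL × τ / F = 7.20 × 14.90 × 7.70 / 0.65 = 1271 mg

1271 mg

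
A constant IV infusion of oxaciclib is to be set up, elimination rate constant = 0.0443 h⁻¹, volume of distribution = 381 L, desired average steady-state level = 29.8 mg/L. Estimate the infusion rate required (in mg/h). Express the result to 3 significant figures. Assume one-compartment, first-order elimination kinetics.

503 mg/h

CL = k × Vd = 0.04430 × 381 = 16.88 L/h
At steady state, infusion rate R₀ = Css × CL = 29.8 × 16.88 = 503.0 mg/h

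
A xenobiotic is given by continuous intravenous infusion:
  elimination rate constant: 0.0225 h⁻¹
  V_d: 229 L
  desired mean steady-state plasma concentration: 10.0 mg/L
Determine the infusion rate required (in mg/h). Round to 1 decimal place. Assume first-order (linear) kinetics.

CL = k × Vd = 0.02250 × 229 = 5.153 L/h
At steady state, infusion rate R₀ = Css × CL = 10.0 × 5.153 = 51.53 mg/h

51.5 mg/h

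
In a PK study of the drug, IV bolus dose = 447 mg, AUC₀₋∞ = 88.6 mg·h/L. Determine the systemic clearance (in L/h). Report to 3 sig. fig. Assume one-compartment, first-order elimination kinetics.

CL = Dose / AUC = 447 / 88.6 = 5.045 L/h

5.05 L/h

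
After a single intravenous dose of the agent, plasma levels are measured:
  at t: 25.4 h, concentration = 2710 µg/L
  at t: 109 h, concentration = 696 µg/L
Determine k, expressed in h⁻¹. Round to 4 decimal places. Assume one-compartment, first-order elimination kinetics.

0.0163 h⁻¹

k = ln(C₁/C₂) / (t₂ − t₁) = ln(2710/696) / (109 − 25.4)
  = 1.359 / 83.60 = 0.01626 h⁻¹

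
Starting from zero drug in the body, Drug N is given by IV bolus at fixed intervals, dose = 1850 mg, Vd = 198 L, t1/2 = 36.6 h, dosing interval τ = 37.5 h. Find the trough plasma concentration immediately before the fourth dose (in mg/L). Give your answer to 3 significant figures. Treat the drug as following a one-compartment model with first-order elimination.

C₀ per dose = Dose / Vd = 1850 / 198 = 9.343 mg/L
k = ln2 / t½ = 0.693147 / 36.6 = 0.01894 h⁻¹
Fraction remaining after one interval: r = e^(−kτ) = e^(−0.01894 × 37.5) = 0.4915
Before dose 4, 3 doses have been given (aged 1τ, 2τ, 3τ).
C_trough = C₀ × (r + r² + … + r^3) = C₀ × r(1−r^3)/(1−r)
        = 9.343 × 0.4915 × (1 − 0.1187) / (1 − 0.4915) = 7.959 mg/L

7.96 mg/L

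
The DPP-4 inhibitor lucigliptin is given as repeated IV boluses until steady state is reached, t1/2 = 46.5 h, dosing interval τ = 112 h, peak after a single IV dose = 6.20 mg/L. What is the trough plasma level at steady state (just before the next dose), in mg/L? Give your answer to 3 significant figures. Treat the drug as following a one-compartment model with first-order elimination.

k = ln2 / t½ = 0.693147 / 46.5 = 0.01491 h⁻¹
e^(−kτ) = e^(−0.01491 × 112) = 0.1883
Accumulation ratio R = 1 / (1 − e^(−kτ)) = 1 / (1 − 0.1883) = 1.232
Steady-state trough = C₀ × R × e^(−kτ) = 6.20 × 1.232 × 0.1883 = 1.438 mg/L

1.44 mg/L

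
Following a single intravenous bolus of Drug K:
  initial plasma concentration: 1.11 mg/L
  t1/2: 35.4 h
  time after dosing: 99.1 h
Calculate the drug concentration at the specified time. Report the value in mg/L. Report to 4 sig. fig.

0.1594 mg/L

k = ln2 / t½ = 0.693147 / 35.4 = 0.01958 h⁻¹
C = C₀ · e^(−k·t) = 1.110 × e^(−0.01958 × 99.1)
  = 1.110 × 0.1436 = 0.1594 mg/L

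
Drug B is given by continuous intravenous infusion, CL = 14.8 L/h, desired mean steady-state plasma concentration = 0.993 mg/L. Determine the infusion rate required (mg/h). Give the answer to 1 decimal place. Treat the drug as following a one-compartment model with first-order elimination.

At steady state, infusion rate R₀ = Css × CL = 0.993 × 14.80 = 14.70 mg/h

14.7 mg/h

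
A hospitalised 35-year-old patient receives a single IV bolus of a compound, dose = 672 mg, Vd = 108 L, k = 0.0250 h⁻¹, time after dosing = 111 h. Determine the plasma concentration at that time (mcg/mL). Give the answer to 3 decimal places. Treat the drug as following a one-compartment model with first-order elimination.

C₀ = Dose / Vd = 672.0 / 108 = 6.222 mg/L
C = C₀ · e^(−k·t) = 6.222 × e^(−0.02500 × 111)
  = 6.222 × 0.06235 = 0.3879 mg/L
(0.3879 mg/L = 0.3879 mcg/mL)

0.388 mcg/mL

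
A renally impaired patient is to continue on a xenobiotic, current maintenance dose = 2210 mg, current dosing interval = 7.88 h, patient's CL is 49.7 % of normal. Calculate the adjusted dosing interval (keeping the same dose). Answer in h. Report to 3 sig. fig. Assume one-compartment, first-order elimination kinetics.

To keep the same average steady-state level, dosing rate must scale with clearance.
CL ratio = 49.7 / 100 = 0.4970
New interval (same dose) = 7.88 / 0.4970 = 15.86 h

15.9 h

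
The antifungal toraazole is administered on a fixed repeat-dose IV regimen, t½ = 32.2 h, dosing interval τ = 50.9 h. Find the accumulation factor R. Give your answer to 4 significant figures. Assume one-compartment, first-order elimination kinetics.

k = ln2 / t½ = 0.693147 / 32.2 = 0.02153 h⁻¹
e^(−kτ) = e^(−0.02153 × 50.9) = 0.3342
Accumulation ratio R = 1 / (1 − e^(−kτ)) = 1 / (1 − 0.3342) = 1.502

1.502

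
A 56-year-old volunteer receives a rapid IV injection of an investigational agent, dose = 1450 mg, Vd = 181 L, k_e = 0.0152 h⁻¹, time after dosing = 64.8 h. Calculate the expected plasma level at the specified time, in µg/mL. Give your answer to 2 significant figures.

3.0 µg/mL

C₀ = Dose / Vd = 1450 / 181 = 8.011 mg/L
C = C₀ · e^(−k·t) = 8.011 × e^(−0.01520 × 64.8)
  = 8.011 × 0.3735 = 2.992 mg/L
(2.992 mg/L = 2.992 µg/mL)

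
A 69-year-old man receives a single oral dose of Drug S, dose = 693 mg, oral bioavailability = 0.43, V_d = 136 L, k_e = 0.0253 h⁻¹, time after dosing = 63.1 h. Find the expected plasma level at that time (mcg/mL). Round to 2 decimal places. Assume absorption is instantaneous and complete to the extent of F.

0.44 mcg/mL

Amount reaching circulation = F × Dose = 0.43 × 693.0 = 298.0 mg
C₀ = F·Dose / Vd = 298.0 / 136 = 2.191 mg/L
C = C₀ · e^(−k·t) = 2.191 × e^(−0.02530 × 63.1)
  = 2.191 × 0.2026 = 0.4439 mg/L
(0.4439 mg/L = 0.4439 mcg/mL)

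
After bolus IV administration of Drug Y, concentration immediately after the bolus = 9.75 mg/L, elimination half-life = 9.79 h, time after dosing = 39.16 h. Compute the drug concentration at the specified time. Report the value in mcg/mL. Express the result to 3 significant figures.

k = ln2 / t½ = 0.693147 / 9.79 = 0.07080 h⁻¹
t / t½ = 39.16 / 9.79 = 4 half-lives
C = C₀ × (1/2)^4 = 9.750 × 0.06250 = 0.6094 mg/L
(0.6094 mg/L = 0.6094 mcg/mL)

0.609 mcg/mL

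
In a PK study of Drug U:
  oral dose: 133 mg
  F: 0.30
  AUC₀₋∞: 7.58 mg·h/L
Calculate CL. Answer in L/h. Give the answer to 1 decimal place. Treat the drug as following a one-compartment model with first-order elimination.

5.3 L/h

CL = F·Dose / AUC = 0.30 × 133 / 7.58 = 5.264 L/h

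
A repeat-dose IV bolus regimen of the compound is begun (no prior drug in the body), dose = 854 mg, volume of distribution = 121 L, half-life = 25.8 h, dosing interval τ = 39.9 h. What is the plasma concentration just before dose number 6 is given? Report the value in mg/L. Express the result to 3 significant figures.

3.66 mg/L

C₀ per dose = Dose / Vd = 854 / 121 = 7.058 mg/L
k = ln2 / t½ = 0.693147 / 25.8 = 0.02687 h⁻¹
Fraction remaining after one interval: r = e^(−kτ) = e^(−0.02687 × 39.9) = 0.3423
Before dose 6, 5 doses have been given (aged 1τ, 2τ, 3τ, 4τ, 5τ).
C_trough = C₀ × (r + r² + … + r^5) = C₀ × r(1−r^5)/(1−r)
        = 7.058 × 0.3423 × (1 − 0.004699) / (1 − 0.3423) = 3.656 mg/L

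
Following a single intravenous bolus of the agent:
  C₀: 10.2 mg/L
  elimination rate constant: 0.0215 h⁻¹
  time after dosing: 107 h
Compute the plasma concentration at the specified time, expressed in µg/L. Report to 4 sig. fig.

1022 µg/L

C = C₀ · e^(−k·t) = 10.20 × e^(−0.02150 × 107)
  = 10.20 × 0.1002 = 1.022 mg/L
Convert: 1.022 mg/L × 1000 = 1022 µg/L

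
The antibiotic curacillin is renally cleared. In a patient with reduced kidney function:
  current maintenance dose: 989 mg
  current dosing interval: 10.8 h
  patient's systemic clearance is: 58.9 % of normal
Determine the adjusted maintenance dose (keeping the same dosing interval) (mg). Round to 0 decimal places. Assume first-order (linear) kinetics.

583 mg

To keep the same average steady-state level, dosing rate must scale with clearance.
CL ratio = 58.9 / 100 = 0.5890
New dose (same interval) = 989 × 0.5890 = 582.5 mg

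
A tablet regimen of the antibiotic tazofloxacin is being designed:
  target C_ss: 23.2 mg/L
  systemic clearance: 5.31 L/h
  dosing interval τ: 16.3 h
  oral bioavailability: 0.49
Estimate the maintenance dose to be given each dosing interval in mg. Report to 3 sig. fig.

4100 mg

At steady state, F × (Dose/τ) = Css × CL.
Dose = Css × CL × τ / F = 23.2 × 5.310 × 16.3 / 0.49 = 4098 mg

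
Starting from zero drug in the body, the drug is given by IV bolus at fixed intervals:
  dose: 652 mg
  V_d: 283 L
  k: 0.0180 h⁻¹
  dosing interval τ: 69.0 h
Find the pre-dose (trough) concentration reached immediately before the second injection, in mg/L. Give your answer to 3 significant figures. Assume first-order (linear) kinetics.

C₀ per dose = Dose / Vd = 652 / 283 = 2.304 mg/L
Fraction remaining after one interval: r = e^(−kτ) = e^(−0.01800 × 69.0) = 0.2888
Before dose 2, 1 dose has been given (aged 1τ).
C_trough = C₀ × r = 2.304 × 0.2888 = 0.6654 mg/L

0.665 mg/L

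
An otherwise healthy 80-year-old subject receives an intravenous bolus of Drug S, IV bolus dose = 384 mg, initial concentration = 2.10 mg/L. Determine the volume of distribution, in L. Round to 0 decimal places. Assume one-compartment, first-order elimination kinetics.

183 L

Vd = Dose / C₀ = 384.0 / 2.10 = 182.9 L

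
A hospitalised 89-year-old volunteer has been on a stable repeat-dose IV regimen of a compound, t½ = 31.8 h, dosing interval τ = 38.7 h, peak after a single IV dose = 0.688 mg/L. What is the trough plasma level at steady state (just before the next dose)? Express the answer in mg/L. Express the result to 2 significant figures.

k = ln2 / t½ = 0.693147 / 31.8 = 0.02180 h⁻¹
e^(−kτ) = e^(−0.02180 × 38.7) = 0.4301
Accumulation ratio R = 1 / (1 − e^(−kτ)) = 1 / (1 − 0.4301) = 1.755
Steady-state trough = C₀ × R × e^(−kτ) = 0.688 × 1.755 × 0.4301 = 0.5193 mg/L

0.52 mg/L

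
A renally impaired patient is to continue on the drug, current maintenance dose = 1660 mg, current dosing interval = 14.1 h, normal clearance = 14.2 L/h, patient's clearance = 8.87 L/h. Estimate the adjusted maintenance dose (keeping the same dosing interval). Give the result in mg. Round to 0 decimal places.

To keep the same average steady-state level, dosing rate must scale with clearance.
CL ratio = 8.87 / 14.2 = 0.6246
New dose (same interval) = 1660 × 0.6246 = 1037 mg

1037 mg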